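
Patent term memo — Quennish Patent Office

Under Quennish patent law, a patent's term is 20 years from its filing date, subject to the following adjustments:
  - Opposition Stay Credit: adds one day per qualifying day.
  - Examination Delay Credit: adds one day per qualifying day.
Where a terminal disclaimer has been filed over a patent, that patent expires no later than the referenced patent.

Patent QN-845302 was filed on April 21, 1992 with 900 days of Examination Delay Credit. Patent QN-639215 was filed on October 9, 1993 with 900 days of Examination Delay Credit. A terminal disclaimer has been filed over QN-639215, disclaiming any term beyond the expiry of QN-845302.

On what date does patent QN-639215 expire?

Natural term of QN-639215:
  Base: filing + 20 years → 9 October 2013.
  Examination Delay Credit: +900 days → 27 March 2016.
Expiry of referenced patent QN-845302:
  Base: filing + 20 years → 21 April 2012.
  Examination Delay Credit: +900 days → 8 October 2014.
Terminal disclaimer: QN-639215 expires on the earlier of 27 March 2016 and 8 October 2014.

October 8, 2014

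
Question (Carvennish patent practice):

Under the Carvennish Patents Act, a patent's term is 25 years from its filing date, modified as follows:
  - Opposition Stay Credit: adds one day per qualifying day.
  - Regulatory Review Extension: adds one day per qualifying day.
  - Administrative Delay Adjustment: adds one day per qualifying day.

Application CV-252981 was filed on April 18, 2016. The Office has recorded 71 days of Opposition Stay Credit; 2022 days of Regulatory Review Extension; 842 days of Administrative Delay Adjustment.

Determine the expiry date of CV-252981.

2049-05-01

Base term: filing date + 25 years → 18 April 2041.
Opposition Stay Credit: +71 days → 28 June 2041.
Regulatory Review Extension: +2022 days → 10 January 2047.
Administrative Delay Adjustment: +842 days → 1 May 2049.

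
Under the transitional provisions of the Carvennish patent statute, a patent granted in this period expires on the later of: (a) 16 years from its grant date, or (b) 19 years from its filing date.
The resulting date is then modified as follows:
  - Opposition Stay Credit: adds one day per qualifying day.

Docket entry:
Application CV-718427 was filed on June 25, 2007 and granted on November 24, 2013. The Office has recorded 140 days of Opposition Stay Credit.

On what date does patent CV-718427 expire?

(a) grant + 16 years → 24 November 2029.
(b) filing + 19 years → 25 June 2026.
Later of the two: 24 November 2029.
Opposition Stay Credit: +140 days → 13 April 2030.

April 13, 2030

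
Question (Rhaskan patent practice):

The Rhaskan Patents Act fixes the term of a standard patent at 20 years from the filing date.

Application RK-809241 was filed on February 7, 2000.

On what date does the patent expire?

Filing date + 20 years → 7 February 2020.

February 7, 2020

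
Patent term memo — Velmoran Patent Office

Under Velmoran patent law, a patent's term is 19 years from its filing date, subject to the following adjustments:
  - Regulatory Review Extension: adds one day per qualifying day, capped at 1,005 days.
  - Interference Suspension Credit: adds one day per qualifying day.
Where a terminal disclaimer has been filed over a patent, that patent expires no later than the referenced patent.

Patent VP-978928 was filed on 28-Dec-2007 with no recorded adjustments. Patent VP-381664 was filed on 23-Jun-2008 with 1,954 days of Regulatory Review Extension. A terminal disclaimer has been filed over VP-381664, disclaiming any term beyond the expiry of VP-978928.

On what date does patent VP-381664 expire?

2026-12-28

Natural term of VP-381664:
  Base: filing + 19 years → 23 June 2027.
  Regulatory Review Extension: 1954 days claimed exceeds the 1005-day cap, so +1005 days → 24 March 2030.
Expiry of referenced patent VP-978928:
  Base: filing + 19 years → 28 December 2026.
Terminal disclaimer: VP-381664 expires on the earlier of 24 March 2030 and 28 December 2026.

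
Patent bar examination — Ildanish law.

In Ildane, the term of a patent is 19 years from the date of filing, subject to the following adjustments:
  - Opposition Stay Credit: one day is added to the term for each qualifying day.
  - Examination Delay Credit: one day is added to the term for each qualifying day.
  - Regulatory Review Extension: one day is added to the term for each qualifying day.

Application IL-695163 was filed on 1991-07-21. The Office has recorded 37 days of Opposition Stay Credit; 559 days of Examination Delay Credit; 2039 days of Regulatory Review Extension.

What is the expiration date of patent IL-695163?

October 7, 2017

Base term: filing date + 19 years → 21 July 2010.
Opposition Stay Credit: +37 days → 27 August 2010.
Examination Delay Credit: +559 days → 8 March 2012.
Regulatory Review Extension: +2039 days → 7 October 2017.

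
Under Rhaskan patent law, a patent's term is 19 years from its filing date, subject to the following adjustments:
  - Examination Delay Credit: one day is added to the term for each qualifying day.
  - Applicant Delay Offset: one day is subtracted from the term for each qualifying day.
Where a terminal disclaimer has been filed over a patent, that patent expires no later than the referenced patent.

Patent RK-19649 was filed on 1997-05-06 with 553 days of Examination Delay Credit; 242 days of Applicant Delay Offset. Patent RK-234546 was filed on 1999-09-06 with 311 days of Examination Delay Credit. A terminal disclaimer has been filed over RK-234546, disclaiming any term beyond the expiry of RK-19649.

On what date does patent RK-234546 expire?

2017-03-13

Natural term of RK-234546:
  Base: filing + 19 years → 6 September 2018.
  Examination Delay Credit: +311 days → 14 July 2019.
Expiry of referenced patent RK-19649:
  Base: filing + 19 years → 6 May 2016.
  Examination Delay Credit: +553 days → 10 November 2017.
  Applicant Delay Offset: −242 days → 13 March 2017.
Terminal disclaimer: RK-234546 expires on the earlier of 14 July 2019 and 13 March 2017.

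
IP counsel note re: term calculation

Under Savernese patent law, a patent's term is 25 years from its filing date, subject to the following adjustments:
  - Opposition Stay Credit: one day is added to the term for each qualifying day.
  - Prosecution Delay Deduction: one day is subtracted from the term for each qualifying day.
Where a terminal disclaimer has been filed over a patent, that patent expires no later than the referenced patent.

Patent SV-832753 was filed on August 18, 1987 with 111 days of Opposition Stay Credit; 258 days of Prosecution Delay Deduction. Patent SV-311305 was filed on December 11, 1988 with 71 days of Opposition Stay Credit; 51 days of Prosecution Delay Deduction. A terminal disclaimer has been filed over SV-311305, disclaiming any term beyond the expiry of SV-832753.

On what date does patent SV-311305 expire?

March 24, 2012

Natural term of SV-311305:
  Base: filing + 25 years → 11 December 2013.
  Opposition Stay Credit: +71 days → 20 February 2014.
  Prosecution Delay Deduction: −51 days → 31 December 2013.
Expiry of referenced patent SV-832753:
  Base: filing + 25 years → 18 August 2012.
  Opposition Stay Credit: +111 days → 7 December 2012.
  Prosecution Delay Deduction: −258 days → 24 March 2012.
Terminal disclaimer: SV-311305 expires on the earlier of 31 December 2013 and 24 March 2012.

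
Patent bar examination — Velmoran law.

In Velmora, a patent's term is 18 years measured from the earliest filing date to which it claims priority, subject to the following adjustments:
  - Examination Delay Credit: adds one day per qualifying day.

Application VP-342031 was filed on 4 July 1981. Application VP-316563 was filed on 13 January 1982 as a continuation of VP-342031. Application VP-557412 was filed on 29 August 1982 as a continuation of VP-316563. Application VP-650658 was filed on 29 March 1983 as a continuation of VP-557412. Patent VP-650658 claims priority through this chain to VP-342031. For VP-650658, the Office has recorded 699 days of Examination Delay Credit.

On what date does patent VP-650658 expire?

2001-06-02

Earliest priority filing: 4 July 1981.
Base term: 4 July 1981 + 18 years → 4 July 1999.
Examination Delay Credit: +699 days → 2 June 2001.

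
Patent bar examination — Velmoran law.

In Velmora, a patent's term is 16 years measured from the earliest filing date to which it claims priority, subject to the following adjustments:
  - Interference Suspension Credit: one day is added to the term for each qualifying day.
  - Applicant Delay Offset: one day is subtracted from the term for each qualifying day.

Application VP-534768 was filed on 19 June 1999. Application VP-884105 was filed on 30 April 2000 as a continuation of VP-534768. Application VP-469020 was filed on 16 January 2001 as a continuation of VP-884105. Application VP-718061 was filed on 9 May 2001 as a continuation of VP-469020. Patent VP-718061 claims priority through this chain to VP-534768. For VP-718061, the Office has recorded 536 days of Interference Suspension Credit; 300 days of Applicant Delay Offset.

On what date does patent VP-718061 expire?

2016-02-10

Earliest priority filing: 19 June 1999.
Base term: 19 June 1999 + 16 years → 19 June 2015.
Interference Suspension Credit: +536 days → 6 December 2016.
Applicant Delay Offset: −300 days → 10 February 2016.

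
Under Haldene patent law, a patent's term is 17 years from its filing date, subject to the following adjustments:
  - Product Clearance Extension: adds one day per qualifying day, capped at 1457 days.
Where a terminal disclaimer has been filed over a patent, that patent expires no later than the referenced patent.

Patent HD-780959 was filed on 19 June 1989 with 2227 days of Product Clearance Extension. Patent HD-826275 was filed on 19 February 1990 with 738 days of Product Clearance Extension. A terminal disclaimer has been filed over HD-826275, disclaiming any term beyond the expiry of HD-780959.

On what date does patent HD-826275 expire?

February 26, 2009

Natural term of HD-826275:
  Base: filing + 17 years → 19 February 2007.
  Product Clearance Extension: 738 days (within the 1457-day cap) → +738 days → 26 February 2009.
Expiry of referenced patent HD-780959:
  Base: filing + 17 years → 19 June 2006.
  Product Clearance Extension: 2227 days claimed exceeds the 1457-day cap, so +1457 days → 15 June 2010.
Terminal disclaimer: HD-826275 expires on the earlier of 26 February 2009 and 15 June 2010.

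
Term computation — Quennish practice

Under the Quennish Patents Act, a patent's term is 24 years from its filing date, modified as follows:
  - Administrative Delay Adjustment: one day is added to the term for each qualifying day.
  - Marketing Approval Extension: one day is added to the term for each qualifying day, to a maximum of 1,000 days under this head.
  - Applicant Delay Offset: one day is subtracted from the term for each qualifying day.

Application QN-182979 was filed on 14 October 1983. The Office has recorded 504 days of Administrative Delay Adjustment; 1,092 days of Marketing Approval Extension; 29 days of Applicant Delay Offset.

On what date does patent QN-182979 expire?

Base term: filing date + 24 years → 14 October 2007.
Administrative Delay Adjustment: +504 days → 1 March 2009.
Marketing Approval Extension: 1092 days claimed exceeds the 1000-day cap, so +1000 days → 26 November 2011.
Applicant Delay Offset: −29 days → 28 October 2011.

October 28, 2011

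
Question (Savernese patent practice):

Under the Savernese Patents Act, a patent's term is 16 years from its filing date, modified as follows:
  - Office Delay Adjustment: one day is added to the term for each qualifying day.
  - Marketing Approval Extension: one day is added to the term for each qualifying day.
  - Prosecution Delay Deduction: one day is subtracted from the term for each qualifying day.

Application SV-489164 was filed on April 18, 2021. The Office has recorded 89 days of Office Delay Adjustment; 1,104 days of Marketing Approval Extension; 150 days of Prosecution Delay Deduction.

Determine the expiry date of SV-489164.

2040-02-25

Base term: filing date + 16 years → 18 April 2037.
Office Delay Adjustment: +89 days → 16 July 2037.
Marketing Approval Extension: +1104 days → 24 July 2040.
Prosecution Delay Deduction: −150 days → 25 February 2040.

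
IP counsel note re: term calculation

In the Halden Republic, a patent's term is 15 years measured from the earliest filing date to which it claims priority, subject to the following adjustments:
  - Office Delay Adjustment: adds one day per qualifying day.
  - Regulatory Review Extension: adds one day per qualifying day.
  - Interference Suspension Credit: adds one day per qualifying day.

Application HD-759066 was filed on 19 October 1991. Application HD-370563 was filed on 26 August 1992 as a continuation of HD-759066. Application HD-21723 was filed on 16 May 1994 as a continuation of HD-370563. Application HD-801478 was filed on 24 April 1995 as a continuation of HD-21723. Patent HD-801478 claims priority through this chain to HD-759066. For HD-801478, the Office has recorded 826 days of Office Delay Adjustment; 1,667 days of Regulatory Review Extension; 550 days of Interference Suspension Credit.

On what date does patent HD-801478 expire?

February 17, 2015

Earliest priority filing: 19 October 1991.
Base term: 19 October 1991 + 15 years → 19 October 2006.
Office Delay Adjustment: +826 days → 22 January 2009.
Regulatory Review Extension: +1667 days → 16 August 2013.
Interference Suspension Credit: +550 days → 17 February 2015.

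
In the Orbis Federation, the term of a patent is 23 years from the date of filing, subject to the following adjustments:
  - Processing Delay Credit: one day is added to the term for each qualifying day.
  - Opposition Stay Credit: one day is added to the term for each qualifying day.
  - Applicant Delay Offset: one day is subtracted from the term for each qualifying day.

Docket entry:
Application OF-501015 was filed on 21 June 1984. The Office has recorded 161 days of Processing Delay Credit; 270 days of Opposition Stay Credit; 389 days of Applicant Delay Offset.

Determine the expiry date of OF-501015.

Base term: filing date + 23 years → 21 June 2007.
Processing Delay Credit: +161 days → 29 November 2007.
Opposition Stay Credit: +270 days → 25 August 2008.
Applicant Delay Offset: −389 days → 2 August 2007.

August 2, 2007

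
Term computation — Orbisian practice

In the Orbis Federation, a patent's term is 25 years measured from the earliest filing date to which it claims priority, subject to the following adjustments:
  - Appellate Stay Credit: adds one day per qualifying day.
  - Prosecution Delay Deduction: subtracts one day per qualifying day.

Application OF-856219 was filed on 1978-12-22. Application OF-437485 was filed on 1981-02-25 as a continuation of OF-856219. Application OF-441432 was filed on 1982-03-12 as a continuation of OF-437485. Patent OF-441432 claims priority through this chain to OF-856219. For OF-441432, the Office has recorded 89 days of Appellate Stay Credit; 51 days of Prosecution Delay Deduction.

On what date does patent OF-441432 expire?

Earliest priority filing: 22 December 1978.
Base term: 22 December 1978 + 25 years → 22 December 2003.
Appellate Stay Credit: +89 days → 20 March 2004.
Prosecution Delay Deduction: −51 days → 29 January 2004.

2004-01-29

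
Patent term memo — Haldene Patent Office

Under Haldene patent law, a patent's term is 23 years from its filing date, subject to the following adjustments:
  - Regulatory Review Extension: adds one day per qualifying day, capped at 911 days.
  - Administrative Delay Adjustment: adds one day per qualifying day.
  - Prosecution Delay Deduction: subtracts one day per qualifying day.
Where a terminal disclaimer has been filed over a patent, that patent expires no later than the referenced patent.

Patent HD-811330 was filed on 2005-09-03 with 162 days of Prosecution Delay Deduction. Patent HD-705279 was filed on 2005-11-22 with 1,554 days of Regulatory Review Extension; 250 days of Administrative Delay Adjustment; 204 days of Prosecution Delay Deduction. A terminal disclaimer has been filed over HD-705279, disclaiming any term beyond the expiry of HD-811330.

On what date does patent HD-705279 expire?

2028-03-25

Natural term of HD-705279:
  Base: filing + 23 years → 22 November 2028.
  Regulatory Review Extension: 1554 days claimed exceeds the 911-day cap, so +911 days → 22 May 2031.
  Administrative Delay Adjustment: +250 days → 27 January 2032.
  Prosecution Delay Deduction: −204 days → 7 July 2031.
Expiry of referenced patent HD-811330:
  Base: filing + 23 years → 3 September 2028.
  Prosecution Delay Deduction: −162 days → 25 March 2028.
Terminal disclaimer: HD-705279 expires on the earlier of 7 July 2031 and 25 March 2028.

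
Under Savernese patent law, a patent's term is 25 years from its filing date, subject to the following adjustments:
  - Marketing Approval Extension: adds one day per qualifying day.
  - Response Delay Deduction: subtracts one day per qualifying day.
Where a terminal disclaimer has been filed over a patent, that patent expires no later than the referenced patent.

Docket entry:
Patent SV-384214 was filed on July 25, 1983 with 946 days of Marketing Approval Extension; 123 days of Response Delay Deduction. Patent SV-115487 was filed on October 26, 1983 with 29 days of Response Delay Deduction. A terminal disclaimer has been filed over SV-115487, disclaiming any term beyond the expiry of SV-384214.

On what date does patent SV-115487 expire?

Natural term of SV-115487:
  Base: filing + 25 years → 26 October 2008.
  Response Delay Deduction: −29 days → 27 September 2008.
Expiry of referenced patent SV-384214:
  Base: filing + 25 years → 25 July 2008.
  Marketing Approval Extension: +946 days → 26 February 2011.
  Response Delay Deduction: −123 days → 26 October 2010.
Terminal disclaimer: SV-115487 expires on the earlier of 27 September 2008 and 26 October 2010.

September 27, 2008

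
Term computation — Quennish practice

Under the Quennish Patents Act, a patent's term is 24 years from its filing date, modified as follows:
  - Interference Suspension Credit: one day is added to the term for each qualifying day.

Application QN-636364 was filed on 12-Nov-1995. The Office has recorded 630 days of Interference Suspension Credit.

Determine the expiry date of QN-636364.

August 3, 2021

Base term: filing date + 24 years → 12 November 2019.
Interference Suspension Credit: +630 days → 3 August 2021.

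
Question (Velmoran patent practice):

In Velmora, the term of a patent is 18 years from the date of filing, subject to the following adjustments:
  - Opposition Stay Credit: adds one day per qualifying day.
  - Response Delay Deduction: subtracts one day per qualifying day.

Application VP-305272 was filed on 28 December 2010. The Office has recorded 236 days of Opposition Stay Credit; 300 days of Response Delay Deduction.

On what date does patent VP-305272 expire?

2028-10-25

Base term: filing date + 18 years → 28 December 2028.
Opposition Stay Credit: +236 days → 21 August 2029.
Response Delay Deduction: −300 days → 25 October 2028.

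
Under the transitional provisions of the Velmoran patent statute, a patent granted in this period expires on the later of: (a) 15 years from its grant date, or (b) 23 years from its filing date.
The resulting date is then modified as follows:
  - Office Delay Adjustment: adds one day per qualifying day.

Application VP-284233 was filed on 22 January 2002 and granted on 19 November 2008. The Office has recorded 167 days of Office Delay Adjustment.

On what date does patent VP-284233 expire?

(a) grant + 15 years → 19 November 2023.
(b) filing + 23 years → 22 January 2025.
Later of the two: 22 January 2025.
Office Delay Adjustment: +167 days → 8 July 2025.

2025-07-08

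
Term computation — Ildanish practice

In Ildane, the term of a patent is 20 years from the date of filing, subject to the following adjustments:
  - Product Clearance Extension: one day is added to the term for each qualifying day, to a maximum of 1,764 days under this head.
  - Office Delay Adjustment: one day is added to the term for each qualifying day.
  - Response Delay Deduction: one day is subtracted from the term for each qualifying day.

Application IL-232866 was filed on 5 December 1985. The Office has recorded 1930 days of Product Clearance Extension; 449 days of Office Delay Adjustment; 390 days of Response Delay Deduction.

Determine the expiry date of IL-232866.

2010-12-02

Base term: filing date + 20 years → 5 December 2005.
Product Clearance Extension: 1930 days claimed exceeds the 1764-day cap, so +1764 days → 4 October 2010.
Office Delay Adjustment: +449 days → 27 December 2011.
Response Delay Deduction: −390 days → 2 December 2010.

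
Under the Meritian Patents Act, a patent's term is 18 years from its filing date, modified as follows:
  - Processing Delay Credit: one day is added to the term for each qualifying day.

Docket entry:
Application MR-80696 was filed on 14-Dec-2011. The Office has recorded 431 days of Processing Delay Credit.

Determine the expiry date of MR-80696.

February 18, 2031

Base term: filing date + 18 years → 14 December 2029.
Processing Delay Credit: +431 days → 18 February 2031.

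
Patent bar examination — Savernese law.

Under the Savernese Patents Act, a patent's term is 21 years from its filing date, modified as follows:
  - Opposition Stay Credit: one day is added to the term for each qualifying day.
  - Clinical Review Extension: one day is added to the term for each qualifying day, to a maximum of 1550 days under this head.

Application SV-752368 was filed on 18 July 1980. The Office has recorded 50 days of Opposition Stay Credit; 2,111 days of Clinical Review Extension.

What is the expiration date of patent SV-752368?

December 4, 2005

Base term: filing date + 21 years → 18 July 2001.
Opposition Stay Credit: +50 days → 6 September 2001.
Clinical Review Extension: 2111 days claimed exceeds the 1550-day cap, so +1550 days → 4 December 2005.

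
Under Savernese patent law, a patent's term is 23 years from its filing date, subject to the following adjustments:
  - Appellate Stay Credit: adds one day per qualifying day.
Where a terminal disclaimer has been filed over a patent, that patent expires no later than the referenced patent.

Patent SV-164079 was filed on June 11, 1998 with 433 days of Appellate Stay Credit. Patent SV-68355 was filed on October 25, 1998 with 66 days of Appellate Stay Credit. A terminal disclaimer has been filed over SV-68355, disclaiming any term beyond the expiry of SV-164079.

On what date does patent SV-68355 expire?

Natural term of SV-68355:
  Base: filing + 23 years → 25 October 2021.
  Appellate Stay Credit: +66 days → 30 December 2021.
Expiry of referenced patent SV-164079:
  Base: filing + 23 years → 11 June 2021.
  Appellate Stay Credit: +433 days → 18 August 2022.
Terminal disclaimer: SV-68355 expires on the earlier of 30 December 2021 and 18 August 2022.

2021-12-30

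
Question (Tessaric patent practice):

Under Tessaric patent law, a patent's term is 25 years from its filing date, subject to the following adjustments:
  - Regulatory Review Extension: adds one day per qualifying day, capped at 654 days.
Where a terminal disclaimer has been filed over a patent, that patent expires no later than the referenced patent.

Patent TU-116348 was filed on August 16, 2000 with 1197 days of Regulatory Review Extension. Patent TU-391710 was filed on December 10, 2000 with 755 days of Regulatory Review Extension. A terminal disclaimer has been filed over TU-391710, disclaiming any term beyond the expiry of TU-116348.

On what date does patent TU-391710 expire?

2027-06-01

Natural term of TU-391710:
  Base: filing + 25 years → 10 December 2025.
  Regulatory Review Extension: 755 days claimed exceeds the 654-day cap, so +654 days → 25 September 2027.
Expiry of referenced patent TU-116348:
  Base: filing + 25 years → 16 August 2025.
  Regulatory Review Extension: 1197 days claimed exceeds the 654-day cap, so +654 days → 1 June 2027.
Terminal disclaimer: TU-391710 expires on the earlier of 25 September 2027 and 1 June 2027.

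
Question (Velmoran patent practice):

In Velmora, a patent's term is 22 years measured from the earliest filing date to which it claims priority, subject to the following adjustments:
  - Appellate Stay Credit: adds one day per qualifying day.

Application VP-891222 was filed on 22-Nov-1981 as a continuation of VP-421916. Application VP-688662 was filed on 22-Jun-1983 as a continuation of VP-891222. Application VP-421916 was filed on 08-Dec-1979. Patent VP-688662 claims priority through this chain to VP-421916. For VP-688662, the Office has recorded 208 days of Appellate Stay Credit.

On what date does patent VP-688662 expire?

2002-07-04

Earliest priority filing: 8 December 1979.
Base term: 8 December 1979 + 22 years → 8 December 2001.
Appellate Stay Credit: +208 days → 4 July 2002.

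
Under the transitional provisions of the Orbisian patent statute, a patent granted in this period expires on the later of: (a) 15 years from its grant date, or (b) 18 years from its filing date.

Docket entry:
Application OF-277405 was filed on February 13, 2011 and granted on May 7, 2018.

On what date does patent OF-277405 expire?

(a) grant + 15 years → 7 May 2033.
(b) filing + 18 years → 13 February 2029.
Later of the two: 7 May 2033.

May 7, 2033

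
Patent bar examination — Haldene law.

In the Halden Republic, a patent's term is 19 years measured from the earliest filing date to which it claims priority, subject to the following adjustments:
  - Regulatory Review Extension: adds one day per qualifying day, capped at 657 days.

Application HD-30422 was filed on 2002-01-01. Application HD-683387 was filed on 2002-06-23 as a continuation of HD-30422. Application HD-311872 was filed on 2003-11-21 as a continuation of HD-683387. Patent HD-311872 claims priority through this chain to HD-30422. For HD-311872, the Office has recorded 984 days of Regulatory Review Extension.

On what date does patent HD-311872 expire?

Earliest priority filing: 1 January 2002.
Base term: 1 January 2002 + 19 years → 1 January 2021.
Regulatory Review Extension: 984 days claimed exceeds the 657-day cap, so +657 days → 20 October 2022.

October 20, 2022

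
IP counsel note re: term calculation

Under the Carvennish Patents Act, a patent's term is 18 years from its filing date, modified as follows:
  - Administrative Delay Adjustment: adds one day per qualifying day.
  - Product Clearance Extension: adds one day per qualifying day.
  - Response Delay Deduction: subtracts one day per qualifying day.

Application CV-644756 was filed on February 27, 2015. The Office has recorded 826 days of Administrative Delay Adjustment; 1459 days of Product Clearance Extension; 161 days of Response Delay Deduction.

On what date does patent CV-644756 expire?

December 22, 2038

Base term: filing date + 18 years → 27 February 2033.
Administrative Delay Adjustment: +826 days → 3 June 2035.
Product Clearance Extension: +1459 days → 1 June 2039.
Response Delay Deduction: −161 days → 22 December 2038.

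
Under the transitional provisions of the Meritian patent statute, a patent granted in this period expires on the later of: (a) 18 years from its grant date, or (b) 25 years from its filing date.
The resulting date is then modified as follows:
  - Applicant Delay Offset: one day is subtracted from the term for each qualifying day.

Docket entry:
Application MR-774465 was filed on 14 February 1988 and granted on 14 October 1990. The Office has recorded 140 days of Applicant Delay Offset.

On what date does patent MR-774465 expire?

(a) grant + 18 years → 14 October 2008.
(b) filing + 25 years → 14 February 2013.
Later of the two: 14 February 2013.
Applicant Delay Offset: −140 days → 27 September 2012.

2012-09-27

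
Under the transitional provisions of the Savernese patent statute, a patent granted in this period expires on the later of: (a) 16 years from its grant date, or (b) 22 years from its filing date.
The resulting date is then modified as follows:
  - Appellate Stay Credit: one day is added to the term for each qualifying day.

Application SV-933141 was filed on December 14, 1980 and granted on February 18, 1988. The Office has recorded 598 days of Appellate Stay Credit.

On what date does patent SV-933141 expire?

October 8, 2005

(a) grant + 16 years → 18 February 2004.
(b) filing + 22 years → 14 December 2002.
Later of the two: 18 February 2004.
Appellate Stay Credit: +598 days → 8 October 2005.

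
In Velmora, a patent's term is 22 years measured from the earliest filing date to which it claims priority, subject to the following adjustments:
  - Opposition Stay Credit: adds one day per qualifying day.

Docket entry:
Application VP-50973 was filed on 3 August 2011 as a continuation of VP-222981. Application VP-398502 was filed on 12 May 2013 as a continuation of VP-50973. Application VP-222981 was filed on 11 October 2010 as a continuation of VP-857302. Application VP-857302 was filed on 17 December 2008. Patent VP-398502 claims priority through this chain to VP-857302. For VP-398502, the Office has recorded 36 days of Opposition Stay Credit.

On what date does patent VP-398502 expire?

January 22, 2031

Earliest priority filing: 17 December 2008.
Base term: 17 December 2008 + 22 years → 17 December 2030.
Opposition Stay Credit: +36 days → 22 January 2031.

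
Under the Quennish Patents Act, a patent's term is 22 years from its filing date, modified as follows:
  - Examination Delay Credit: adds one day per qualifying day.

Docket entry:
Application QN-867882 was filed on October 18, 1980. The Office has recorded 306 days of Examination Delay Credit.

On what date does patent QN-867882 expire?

2003-08-20

Base term: filing date + 22 years → 18 October 2002.
Examination Delay Credit: +306 days → 20 August 2003.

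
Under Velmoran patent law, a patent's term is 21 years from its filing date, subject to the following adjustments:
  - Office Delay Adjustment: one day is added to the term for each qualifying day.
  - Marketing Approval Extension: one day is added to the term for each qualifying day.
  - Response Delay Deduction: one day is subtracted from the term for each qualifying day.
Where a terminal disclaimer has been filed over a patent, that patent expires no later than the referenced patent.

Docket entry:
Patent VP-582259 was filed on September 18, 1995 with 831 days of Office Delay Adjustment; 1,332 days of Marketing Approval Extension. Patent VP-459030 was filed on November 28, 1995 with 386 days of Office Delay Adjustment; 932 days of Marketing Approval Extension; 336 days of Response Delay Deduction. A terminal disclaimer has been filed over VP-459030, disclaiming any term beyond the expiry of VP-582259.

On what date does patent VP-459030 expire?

August 7, 2019

Natural term of VP-459030:
  Base: filing + 21 years → 28 November 2016.
  Office Delay Adjustment: +386 days → 19 December 2017.
  Marketing Approval Extension: +932 days → 8 July 2020.
  Response Delay Deduction: −336 days → 7 August 2019.
Expiry of referenced patent VP-582259:
  Base: filing + 21 years → 18 September 2016.
  Office Delay Adjustment: +831 days → 28 December 2018.
  Marketing Approval Extension: +1332 days → 21 August 2022.
Terminal disclaimer: VP-459030 expires on the earlier of 7 August 2019 and 21 August 2022.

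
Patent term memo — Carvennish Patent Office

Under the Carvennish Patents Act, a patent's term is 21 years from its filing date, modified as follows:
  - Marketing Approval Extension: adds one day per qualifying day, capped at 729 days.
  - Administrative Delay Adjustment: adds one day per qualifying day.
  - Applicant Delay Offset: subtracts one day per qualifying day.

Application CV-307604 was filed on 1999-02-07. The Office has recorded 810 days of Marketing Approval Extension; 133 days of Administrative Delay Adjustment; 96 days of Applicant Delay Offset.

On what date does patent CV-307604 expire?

Base term: filing date + 21 years → 7 February 2020.
Marketing Approval Extension: 810 days claimed exceeds the 729-day cap, so +729 days → 5 February 2022.
Administrative Delay Adjustment: +133 days → 18 June 2022.
Applicant Delay Offset: −96 days → 14 March 2022.

March 14, 2022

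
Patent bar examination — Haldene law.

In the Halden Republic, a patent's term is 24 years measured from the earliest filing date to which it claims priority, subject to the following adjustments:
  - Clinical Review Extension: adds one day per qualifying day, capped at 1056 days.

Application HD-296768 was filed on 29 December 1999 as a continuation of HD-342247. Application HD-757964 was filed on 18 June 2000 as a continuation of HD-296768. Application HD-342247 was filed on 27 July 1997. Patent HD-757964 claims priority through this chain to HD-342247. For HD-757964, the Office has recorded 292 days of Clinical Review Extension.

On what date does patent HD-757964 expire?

Earliest priority filing: 27 July 1997.
Base term: 27 July 1997 + 24 years → 27 July 2021.
Clinical Review Extension: 292 days (within the 1056-day cap) → +292 days → 15 May 2022.

2022-05-15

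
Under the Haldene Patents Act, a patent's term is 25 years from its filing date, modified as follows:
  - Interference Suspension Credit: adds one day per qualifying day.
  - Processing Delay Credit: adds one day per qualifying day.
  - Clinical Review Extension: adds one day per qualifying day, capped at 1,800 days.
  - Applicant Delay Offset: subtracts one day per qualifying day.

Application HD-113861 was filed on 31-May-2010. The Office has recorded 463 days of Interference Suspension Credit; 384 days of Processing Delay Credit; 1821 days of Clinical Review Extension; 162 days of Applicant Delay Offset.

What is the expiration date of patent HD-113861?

Base term: filing date + 25 years → 31 May 2035.
Interference Suspension Credit: +463 days → 5 September 2036.
Processing Delay Credit: +384 days → 24 September 2037.
Clinical Review Extension: 1821 days claimed exceeds the 1800-day cap, so +1800 days → 29 August 2042.
Applicant Delay Offset: −162 days → 20 March 2042.

March 20, 2042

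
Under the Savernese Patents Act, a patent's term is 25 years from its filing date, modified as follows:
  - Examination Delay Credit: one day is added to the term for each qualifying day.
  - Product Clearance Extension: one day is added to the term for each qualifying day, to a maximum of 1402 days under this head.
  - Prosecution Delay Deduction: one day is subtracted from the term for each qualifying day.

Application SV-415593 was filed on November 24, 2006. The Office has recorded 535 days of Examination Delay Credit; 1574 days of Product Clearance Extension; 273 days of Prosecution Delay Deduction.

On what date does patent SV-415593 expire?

June 14, 2036

Base term: filing date + 25 years → 24 November 2031.
Examination Delay Credit: +535 days → 12 May 2033.
Product Clearance Extension: 1574 days claimed exceeds the 1402-day cap, so +1402 days → 14 March 2037.
Prosecution Delay Deduction: −273 days → 14 June 2036.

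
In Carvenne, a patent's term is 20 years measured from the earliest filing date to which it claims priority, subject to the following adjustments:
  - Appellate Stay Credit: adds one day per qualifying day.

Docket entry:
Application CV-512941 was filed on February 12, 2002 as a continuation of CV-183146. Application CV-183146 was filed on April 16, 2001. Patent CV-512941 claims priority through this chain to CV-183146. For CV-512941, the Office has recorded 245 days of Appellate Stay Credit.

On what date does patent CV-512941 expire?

Earliest priority filing: 16 April 2001.
Base term: 16 April 2001 + 20 years → 16 April 2021.
Appellate Stay Credit: +245 days → 17 December 2021.

December 17, 2021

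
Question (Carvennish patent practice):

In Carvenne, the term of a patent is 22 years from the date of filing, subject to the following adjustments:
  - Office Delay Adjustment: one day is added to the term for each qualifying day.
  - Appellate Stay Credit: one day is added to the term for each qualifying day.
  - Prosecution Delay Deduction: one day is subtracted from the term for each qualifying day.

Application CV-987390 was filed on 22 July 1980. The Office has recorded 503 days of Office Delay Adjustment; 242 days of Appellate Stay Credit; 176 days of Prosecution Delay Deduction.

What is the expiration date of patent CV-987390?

Base term: filing date + 22 years → 22 July 2002.
Office Delay Adjustment: +503 days → 7 December 2003.
Appellate Stay Credit: +242 days → 5 August 2004.
Prosecution Delay Deduction: −176 days → 11 February 2004.

2004-02-11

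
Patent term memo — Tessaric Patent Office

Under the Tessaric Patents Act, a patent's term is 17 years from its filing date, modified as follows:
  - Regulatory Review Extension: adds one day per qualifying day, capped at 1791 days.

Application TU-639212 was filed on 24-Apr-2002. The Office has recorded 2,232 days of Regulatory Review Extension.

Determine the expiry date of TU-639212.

Base term: filing date + 17 years → 24 April 2019.
Regulatory Review Extension: 2232 days claimed exceeds the 1791-day cap, so +1791 days → 19 March 2024.

2024-03-19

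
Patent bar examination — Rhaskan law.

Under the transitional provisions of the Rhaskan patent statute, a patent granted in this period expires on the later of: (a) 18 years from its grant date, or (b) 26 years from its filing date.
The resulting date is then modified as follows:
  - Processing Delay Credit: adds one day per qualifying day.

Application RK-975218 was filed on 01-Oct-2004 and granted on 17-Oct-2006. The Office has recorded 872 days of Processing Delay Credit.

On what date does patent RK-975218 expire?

February 19, 2033

(a) grant + 18 years → 17 October 2024.
(b) filing + 26 years → 1 October 2030.
Later of the two: 1 October 2030.
Processing Delay Credit: +872 days → 19 February 2033.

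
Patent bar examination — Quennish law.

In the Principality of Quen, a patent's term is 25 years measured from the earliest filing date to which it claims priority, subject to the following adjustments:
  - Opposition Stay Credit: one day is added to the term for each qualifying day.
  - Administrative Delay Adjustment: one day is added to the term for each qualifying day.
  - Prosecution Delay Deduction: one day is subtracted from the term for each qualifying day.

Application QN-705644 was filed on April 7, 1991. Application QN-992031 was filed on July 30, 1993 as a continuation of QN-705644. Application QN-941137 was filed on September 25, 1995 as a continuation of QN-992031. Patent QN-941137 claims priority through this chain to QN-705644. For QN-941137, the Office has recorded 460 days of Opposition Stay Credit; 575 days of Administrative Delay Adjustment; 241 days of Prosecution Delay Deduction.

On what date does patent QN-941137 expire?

2018-06-10

Earliest priority filing: 7 April 1991.
Base term: 7 April 1991 + 25 years → 7 April 2016.
Opposition Stay Credit: +460 days → 11 July 2017.
Administrative Delay Adjustment: +575 days → 6 February 2019.
Prosecution Delay Deduction: −241 days → 10 June 2018.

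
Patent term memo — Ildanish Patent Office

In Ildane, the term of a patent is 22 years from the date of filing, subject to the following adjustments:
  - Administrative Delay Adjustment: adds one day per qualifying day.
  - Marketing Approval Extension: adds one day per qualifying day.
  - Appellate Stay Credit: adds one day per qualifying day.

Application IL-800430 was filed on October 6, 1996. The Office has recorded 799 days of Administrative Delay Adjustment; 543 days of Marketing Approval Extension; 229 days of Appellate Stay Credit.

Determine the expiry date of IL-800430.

Base term: filing date + 22 years → 6 October 2018.
Administrative Delay Adjustment: +799 days → 13 December 2020.
Marketing Approval Extension: +543 days → 9 June 2022.
Appellate Stay Credit: +229 days → 24 January 2023.

January 24, 2023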